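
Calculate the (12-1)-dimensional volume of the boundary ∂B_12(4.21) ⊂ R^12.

|∂B_12(4.21)| ≈ 1.17992e+08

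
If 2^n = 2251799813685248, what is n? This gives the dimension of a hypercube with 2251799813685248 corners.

2^n = 2251799813685248 ⇒ n = log_2(2251799813685248) = 51.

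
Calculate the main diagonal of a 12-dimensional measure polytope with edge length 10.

||(10,10,...,10)|| = √(12)·10 ≈ 34.641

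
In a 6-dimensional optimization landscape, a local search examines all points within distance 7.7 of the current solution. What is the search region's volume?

V_6(7.7) = π^(6/2) · (7.7)^6 / Γ(6/2 + 1) ≈ 1.07707e+06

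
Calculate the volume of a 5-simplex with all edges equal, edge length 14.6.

V_5 = √(6) · 14.6^5 / (5! · 2^(5/2)) ≈ 2393.78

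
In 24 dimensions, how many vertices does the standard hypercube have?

An n-cube has 2^n vertices; for n = 24 that is 2^24 = 16777216.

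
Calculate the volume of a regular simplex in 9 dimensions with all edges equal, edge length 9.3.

V = (9.3^9 / 9!) · √((9+1) / 2^9) ≈ 200.423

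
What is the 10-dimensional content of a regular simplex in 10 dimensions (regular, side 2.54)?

V = (2.54^10 / 10!) · √((10+1) / 2^10) ≈ 0.000319242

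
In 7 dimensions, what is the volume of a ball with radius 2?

V = 2048·π^3/105 ≈ 604.77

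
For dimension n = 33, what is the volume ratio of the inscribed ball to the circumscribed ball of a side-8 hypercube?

Volume scales as r^n, and r_in/r_out = 1/√33, giving (1/√33)^33 ≈ 8.80076e-26.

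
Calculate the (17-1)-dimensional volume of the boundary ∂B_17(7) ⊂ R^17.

S = n·V_n(r)/r = 17·V_17(7)/7 (volume-to-surface relation), giving 2430751493090816·π^8/289575 ≈ 7.96487e+13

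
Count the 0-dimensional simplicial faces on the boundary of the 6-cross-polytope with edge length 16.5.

Each 0-face is the convex hull of 1 vertex, one chosen as ±e_i from each of 1 distinct axis: 2^1·C(6,1) = 12.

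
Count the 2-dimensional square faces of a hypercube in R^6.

Number of 2-faces = C(6,2) · 2^(6-2) = 15 · 16 = 240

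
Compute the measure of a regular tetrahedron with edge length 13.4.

Volume = (√2/12) · 13.4³ = 283.562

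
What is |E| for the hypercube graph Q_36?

Each of the 2^36 = 68719476736 vertices has degree 36; total edges = 36·2^36/2 = 1236950581248.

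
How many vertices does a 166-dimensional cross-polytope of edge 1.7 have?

An n-cross-polytope has 2n vertices; here n = 166, giving 332.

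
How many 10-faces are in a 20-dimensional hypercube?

An n-cube has C(n,k)·2^(n-k) k-faces. Here C(20,10)·2^10 = 184756·1024 = 189190144.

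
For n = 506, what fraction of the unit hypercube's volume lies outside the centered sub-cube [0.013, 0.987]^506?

The inner cube has side 1-2·0.013 = 0.974 and volume (0.974)^506 ≈ 1.625e-06, so the shell holds 0.9999983751 of the volume.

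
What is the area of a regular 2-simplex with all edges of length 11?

Area = (√3/4) · 11² = 52.3945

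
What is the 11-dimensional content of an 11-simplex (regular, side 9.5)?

V_11 = √(12) · 9.5^11 / (11! · 2^(11/2)) ≈ 109.076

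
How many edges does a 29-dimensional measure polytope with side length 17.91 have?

Number of 1-faces = C(29,1)·2^(29-1) = 29·268435456 = 7784628224.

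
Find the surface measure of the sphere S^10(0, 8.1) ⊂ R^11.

S = n·V_n(r)/r = 11·V_11(8.1)/8.1 (volume-to-surface relation), giving 2.51969e+10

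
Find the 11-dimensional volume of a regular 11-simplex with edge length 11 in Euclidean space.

Volume = 11^11 · √(12/2^11) / 11! ≈ 547.129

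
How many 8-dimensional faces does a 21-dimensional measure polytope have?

Choose 8 of 21 axes to span the face (C(21,8) = 203490 ways), then fix each of the remaining 13 coordinates at one of its two extreme values (2^13 = 8192 ways): 203490·8192 = 1666990080.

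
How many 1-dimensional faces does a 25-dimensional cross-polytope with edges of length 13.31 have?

Each 1-face is the convex hull of 2 vertices, one chosen as ±e_i from each of 2 distinct axes: 2^2·C(25,2) = 1200.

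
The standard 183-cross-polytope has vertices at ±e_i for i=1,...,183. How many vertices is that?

An n-cross-polytope has 2n vertices; here n = 183, giving 366.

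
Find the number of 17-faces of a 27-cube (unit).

Number of 17-faces = C(27,17) · 2^(27-17) = 8436285 · 1024 = 8638755840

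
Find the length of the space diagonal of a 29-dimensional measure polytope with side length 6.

The space diagonal of an n-cube of side s is s√n. Here 6·√29 ≈ 32.311.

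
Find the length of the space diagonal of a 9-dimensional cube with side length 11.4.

||(11.4,11.4,...,11.4)|| = √(9)·11.4 = 34.2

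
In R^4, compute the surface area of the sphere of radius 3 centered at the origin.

S = n·V_n(r)/r = 4·V_4(3)/3 (volume-to-surface relation), giving 54·π^2 ≈ 532.959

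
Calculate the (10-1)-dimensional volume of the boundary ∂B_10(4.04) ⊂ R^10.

S_10(4.04) = 2·π^(10/2)·(4.04)^9 / Γ(10/2) ≈ 7.3114e+06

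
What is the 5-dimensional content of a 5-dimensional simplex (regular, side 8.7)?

V_5 = √(6) · 8.7^5 / (5! · 2^(5/2)) ≈ 179.852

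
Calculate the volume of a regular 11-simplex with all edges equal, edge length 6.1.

V = (6.1^11 / 11!) · √((11+1) / 2^11) ≈ 0.834446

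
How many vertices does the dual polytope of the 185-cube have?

The 185-dimensional cross-polytope has 2n = 2·185 = 370 vertices.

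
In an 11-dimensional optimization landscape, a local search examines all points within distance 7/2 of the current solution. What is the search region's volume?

The n-ball volume is π^(n/2)·r^n/Γ(n/2+1). With n=11, r=7/2: V = 282475249·π^5/47520 ≈ 1.81909e+06.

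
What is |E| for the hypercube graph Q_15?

Each of the 2^15 = 32768 vertices has degree 15; total edges = 15·2^15/2 = 245760.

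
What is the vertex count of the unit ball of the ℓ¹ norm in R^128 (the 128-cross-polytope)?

Number of vertices = 2n = 256.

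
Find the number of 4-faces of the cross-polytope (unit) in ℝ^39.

An n-cross-polytope has 2^(k+1)·C(n,k+1) k-faces. Here 2^5·C(39,5) = 32·575757 = 18424224.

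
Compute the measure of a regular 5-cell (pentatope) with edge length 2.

V = (2^4 / 4!) · √((4+1) / 2^4) ≈ 0.372678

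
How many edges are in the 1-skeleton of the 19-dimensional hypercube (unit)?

The 19-cube has n·2^(n-1) = 19·2^18 = 19·262144 = 4980736 edges.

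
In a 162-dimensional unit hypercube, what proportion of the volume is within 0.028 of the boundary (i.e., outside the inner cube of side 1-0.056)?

1 - (1 - 2·0.028)^162 = 1 - 0.944^162 ≈ 0.999912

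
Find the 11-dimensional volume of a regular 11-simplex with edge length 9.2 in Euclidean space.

V = (9.2^11 / 11!) · √((11+1) / 2^11) ≈ 76.6366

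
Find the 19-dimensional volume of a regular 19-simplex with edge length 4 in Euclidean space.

V = (4^19 / 19!) · √((19+1) / 2^19) ≈ 1.39565e-08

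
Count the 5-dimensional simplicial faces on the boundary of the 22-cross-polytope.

Each 5-face is the convex hull of 6 vertices, one chosen as ±e_i from each of 6 distinct axes: 2^6·C(22,6) = 4775232.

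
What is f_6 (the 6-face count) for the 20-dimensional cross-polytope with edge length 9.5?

An n-cross-polytope has 2^(k+1)·C(n,k+1) k-faces. Here 2^7·C(20,7) = 128·77520 = 9922560.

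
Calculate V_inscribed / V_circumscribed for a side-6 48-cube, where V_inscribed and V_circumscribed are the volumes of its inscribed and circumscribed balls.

V_in/V_out = n^(-n/2) = 48^(-48/2) ≈ 4.469e-41.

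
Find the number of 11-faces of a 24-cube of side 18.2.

f_11(24-cube) = (24 choose 11) · 2^13 = 20448411648.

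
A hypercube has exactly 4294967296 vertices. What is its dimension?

n = log_2(4294967296) = 32.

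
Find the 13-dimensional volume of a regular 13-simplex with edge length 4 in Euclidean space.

V_13 = √(14) · 4^13 / (13! · 2^(13/2)) ≈ 0.000445521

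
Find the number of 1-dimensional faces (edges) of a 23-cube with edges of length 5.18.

Each of the 2^23 = 8388608 vertices has degree 23; total edges = 23·2^23/2 = 96468992.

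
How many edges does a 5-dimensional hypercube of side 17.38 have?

Number of 1-faces = C(5,1)·2^(5-1) = 5·16 = 80.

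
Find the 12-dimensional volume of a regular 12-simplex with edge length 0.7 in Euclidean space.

V_12 = √(13) · 0.7^12 / (12! · 2^(12/2)) ≈ 1.62791e-12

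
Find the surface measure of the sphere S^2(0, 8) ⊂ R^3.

S = n·V_n(r)/r = 3·V_3(8)/8 (volume-to-surface relation), giving 4πr² = 4π·(8)² ≈ 804.248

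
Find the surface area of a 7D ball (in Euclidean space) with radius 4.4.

The surface area of an n-ball is 2π^(n/2) r^(n-1) / Γ(n/2). For n=7, r=4.4: 239991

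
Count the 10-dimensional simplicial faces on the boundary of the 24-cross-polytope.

Each 10-face is the convex hull of 11 vertices, one chosen as ±e_i from each of 11 distinct axes: 2^11·C(24,11) = 5112102912.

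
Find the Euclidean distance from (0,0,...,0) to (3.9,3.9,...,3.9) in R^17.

d = √(3.9² + 3.9² + ... + 3.9²) [17 terms] = √(17·3.9²) = 3.9√17 ≈ 16.0801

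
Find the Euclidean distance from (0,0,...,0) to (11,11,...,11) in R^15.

||(11,11,...,11)|| = √(15)·11 ≈ 42.6028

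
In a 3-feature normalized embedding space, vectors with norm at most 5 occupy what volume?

V = 500·π/3 ≈ 523.599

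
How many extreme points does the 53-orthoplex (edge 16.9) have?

Number of vertices = 2n = 106.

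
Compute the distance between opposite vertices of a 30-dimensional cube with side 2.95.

d = √(2.95² + 2.95² + ... + 2.95²) [30 terms] = √(30·2.95²) = 2.95√30 ≈ 16.1578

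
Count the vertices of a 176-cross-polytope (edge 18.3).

An n-cross-polytope has 2n vertices; here n = 176, giving 352.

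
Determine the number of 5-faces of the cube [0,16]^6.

Number of 5-faces = C(6,5) · 2^(6-5) = 6 · 2 = 12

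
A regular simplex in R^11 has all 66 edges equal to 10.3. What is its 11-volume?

V_11 = √(12) · 10.3^11 / (11! · 2^(11/2)) ≈ 265.448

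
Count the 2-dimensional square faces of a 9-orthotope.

An n-cube has C(n,k)·2^(n-k) k-faces. Here C(9,2)·2^7 = 36·128 = 4608.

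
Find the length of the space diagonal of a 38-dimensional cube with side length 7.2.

||(7.2,7.2,...,7.2)|| = √(38)·7.2 ≈ 44.3838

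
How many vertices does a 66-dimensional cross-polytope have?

Number of vertices = 2n = 132.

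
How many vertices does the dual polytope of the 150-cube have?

Number of vertices = 2n = 300.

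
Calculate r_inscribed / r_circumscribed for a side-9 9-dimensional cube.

r_in / r_out = (9/2) / (9√9/2) = 1/√9 ≈ 0.333333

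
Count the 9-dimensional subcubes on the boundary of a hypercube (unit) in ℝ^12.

f_9(12-cube) = (12 choose 9) · 2^3 = 1760.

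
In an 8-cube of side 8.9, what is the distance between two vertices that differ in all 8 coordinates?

||(8.9,8.9,...,8.9)|| = √(8)·8.9 ≈ 25.173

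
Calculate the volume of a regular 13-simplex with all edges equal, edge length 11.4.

V = (11.4^13 / 13!) · √((13+1) / 2^13) ≈ 364.629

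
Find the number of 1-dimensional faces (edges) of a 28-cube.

The 28-cube has n·2^(n-1) = 28·2^27 = 28·134217728 = 3758096384 edges.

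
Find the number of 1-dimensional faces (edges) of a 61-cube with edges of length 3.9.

An n-cube has n·2^(n-1) edges. With n = 61: 61·1152921504606846976 = 70328211781017665536.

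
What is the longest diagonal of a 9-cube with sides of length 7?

Diagonal = √9 · 7 = 21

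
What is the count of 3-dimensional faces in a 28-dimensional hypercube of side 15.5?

f_3(28-cube) = (28 choose 3) · 2^25 = 109924319232.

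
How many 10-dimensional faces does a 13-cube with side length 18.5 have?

Number of 10-faces = C(13,10) · 2^(13-10) = 286 · 8 = 2288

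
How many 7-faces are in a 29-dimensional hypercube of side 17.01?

An n-cube has C(n,k)·2^(n-k) k-faces. Here C(29,7)·2^22 = 1560780·4194304 = 6546385797120.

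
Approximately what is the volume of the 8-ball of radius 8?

The n-ball volume is π^(n/2)·r^n/Γ(n/2+1). With n=8, r=8: V = 2097152·π^4/3 ≈ 6.80939e+07.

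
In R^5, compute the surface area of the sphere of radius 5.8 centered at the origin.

S = n·V_n(r)/r = 5·V_5(5.8)/5.8 (volume-to-surface relation), giving 29783.8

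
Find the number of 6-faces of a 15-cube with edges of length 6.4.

An n-cube has C(n,k)·2^(n-k) k-faces. Here C(15,6)·2^9 = 5005·512 = 2562560.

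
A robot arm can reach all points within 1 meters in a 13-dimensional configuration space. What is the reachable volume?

The n-ball volume is π^(n/2)·r^n/Γ(n/2+1). With n=13, r=1: V = 128·π^6/135135 ≈ 0.910629.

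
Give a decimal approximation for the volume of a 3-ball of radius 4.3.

V_3(4.3) = π^(3/2) · (4.3)^3 / Γ(3/2 + 1) ≈ 333.038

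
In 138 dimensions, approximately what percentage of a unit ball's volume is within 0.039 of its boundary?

1 - (1-0.039)^138 ≈ 0.995871 ≈ 99.59%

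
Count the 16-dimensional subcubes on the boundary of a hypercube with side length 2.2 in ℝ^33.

Number of 16-faces = C(33,16) · 2^(33-16) = 1166803110 · 131072 = 152935217233920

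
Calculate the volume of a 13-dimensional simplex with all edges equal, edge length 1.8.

V_13 = √(14) · 1.8^13 / (13! · 2^(13/2)) ≈ 1.38239e-08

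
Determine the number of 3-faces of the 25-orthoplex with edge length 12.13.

Each 3-face is the convex hull of 4 vertices, one chosen as ±e_i from each of 4 distinct axes: 2^4·C(25,4) = 202400.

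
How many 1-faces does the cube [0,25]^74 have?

An n-cube has n·2^(n-1) edges. With n = 74: 74·9444732965739290427392 = 698910239464707491627008.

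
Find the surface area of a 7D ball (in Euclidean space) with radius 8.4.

S_7(8.4) = 2·π^(7/2)·(8.4)^6 / Γ(7/2) ≈ 1.16186e+07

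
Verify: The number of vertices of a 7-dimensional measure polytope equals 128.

True. The 7-cube has 2^7 = 128 vertices.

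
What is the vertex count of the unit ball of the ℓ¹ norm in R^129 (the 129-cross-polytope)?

An n-cross-polytope has 2n vertices; here n = 129, giving 258.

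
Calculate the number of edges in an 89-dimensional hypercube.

Each of the 2^89 = 618970019642690137449562112 vertices has degree 89; total edges = 89·2^89/2 = 27544165874099711116505513984.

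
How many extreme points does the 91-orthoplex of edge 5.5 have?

An n-cross-polytope has 2n vertices; here n = 91, giving 182.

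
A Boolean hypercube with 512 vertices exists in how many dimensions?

The n-cube has 2^n vertices, and 512 = 2^9, so n = 9.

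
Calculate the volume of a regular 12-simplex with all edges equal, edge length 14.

Volume = 14^12 · √(13/2^12) / 12! ≈ 6667.93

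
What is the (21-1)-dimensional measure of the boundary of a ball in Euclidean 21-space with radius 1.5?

The surface area of an n-ball is 2π^(n/2) r^(n-1) / Γ(n/2). For n=21, r=1.5: 43046721·π^10/4138534400 ≈ 974.075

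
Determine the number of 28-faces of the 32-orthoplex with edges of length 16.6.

f_28(32-orthoplex) = 2^29 · (32 choose 29) = 2662879723520.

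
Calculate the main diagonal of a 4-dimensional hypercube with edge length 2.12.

The space diagonal of an n-cube of side s is s√n. Here 2.12·√4 = 4.24.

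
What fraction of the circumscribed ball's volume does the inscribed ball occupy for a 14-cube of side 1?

V_in/V_out = n^(-n/2) = 14^(-14/2) ≈ 9.48645e-09.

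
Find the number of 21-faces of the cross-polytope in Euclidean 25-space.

Number of 21-faces = 2^(21+1) · C(25,21+1) = 4194304 · 2300 = 9646899200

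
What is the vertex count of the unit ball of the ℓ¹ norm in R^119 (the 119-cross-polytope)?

The 119-dimensional cross-polytope has 2n = 2·119 = 238 vertices.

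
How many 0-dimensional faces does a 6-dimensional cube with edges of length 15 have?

Choose 0 of 6 axes to span the face (C(6,0) = 1 way), then fix each of the remaining 6 coordinates at one of its two extreme values (2^6 = 64 ways): 1·64 = 64.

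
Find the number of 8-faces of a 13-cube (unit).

f_8(13-cube) = (13 choose 8) · 2^5 = 41184.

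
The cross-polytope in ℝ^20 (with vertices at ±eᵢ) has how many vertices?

An n-cross-polytope has 2n vertices; here n = 20, giving 40.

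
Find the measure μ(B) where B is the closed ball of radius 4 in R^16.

V_16(4) = π^(16/2) · (4)^16 / Γ(16/2 + 1) = 33554432·π^8/315 ≈ 1.01074e+09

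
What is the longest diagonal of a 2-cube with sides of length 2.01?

||(2.01,2.01,...,2.01)|| = √(2)·2.01 ≈ 2.84257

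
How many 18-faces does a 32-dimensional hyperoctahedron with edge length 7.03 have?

Each 18-face is the convex hull of 19 vertices, one chosen as ±e_i from each of 19 distinct axes: 2^19·C(32,19) = 182123809996800.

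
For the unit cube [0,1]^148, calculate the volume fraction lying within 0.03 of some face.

1 - (1 - 2·0.03)^148 = 1 - 0.94^148 ≈ 0.999895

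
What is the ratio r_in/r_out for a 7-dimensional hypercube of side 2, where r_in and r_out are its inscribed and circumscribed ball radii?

For an n-cube of any side s, the inradius is s/2 and the circumradius is s√n/2, so the ratio is 1/√7 ≈ 0.377964.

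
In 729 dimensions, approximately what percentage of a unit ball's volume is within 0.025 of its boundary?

1 - (1-0.025)^729 ≈ 0.9999999904 ≈ 99.999999%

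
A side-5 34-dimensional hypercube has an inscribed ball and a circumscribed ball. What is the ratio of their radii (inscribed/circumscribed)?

Ratio = (s/2)/(s√34/2) = 34^(-1/2) ≈ 0.171499.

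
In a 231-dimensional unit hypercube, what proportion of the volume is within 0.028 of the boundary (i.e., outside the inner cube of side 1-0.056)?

Shell fraction = 1 - (1-0.056)^231 ≈ 0.999998346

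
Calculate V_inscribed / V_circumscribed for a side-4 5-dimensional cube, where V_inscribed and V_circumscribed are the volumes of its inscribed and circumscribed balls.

V_in/V_out = n^(-n/2) = 5^(-5/2) ≈ 0.0178885.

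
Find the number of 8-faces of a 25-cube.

Choose 8 of 25 axes to span the face (C(25,8) = 1081575 ways), then fix each of the remaining 17 coordinates at one of its two extreme values (2^17 = 131072 ways): 1081575·131072 = 141764198400.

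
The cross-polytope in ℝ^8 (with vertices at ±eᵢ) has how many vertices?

An n-cross-polytope has 2n vertices; here n = 8, giving 16.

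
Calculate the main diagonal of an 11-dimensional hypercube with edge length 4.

||(4,4,...,4)|| = √(11)·4 ≈ 13.2665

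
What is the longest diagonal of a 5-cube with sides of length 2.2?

d = √(2.2² + 2.2² + ... + 2.2²) [5 terms] = √(5·2.2²) = 2.2√5 ≈ 4.91935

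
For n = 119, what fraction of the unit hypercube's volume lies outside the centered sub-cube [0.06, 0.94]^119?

1 - (1 - 2·0.06)^119 = 1 - 0.88^119 ≈ 0.9999997526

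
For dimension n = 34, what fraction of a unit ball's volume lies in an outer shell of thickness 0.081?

1 - (1-0.081)^34 ≈ 0.943412 ≈ 94.34%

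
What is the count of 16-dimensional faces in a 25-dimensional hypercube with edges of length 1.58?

Choose 16 of 25 axes to span the face (C(25,16) = 2042975 ways), then fix each of the remaining 9 coordinates at one of its two extreme values (2^9 = 512 ways): 2042975·512 = 1046003200.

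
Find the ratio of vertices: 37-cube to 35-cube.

The 37-cube has 2^37 = 137438953472 vertices. The 35-cube has 2^35 = 34359738368 vertices. Ratio: 137438953472/34359738368 = 4.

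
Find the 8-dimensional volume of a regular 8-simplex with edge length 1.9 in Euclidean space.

For a regular n-simplex with edge a, V = (a^n / n!)·√((n+1)/2^n). With a=1.9, n=8: V ≈ 0.000789786.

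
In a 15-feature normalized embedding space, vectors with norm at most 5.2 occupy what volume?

V_15(5.2) = π^(15/2) · (5.2)^15 / Γ(15/2 + 1) ≈ 2.09643e+10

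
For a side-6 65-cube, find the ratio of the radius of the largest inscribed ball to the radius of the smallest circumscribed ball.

For an n-cube of any side s, the inradius is s/2 and the circumradius is s√n/2, so the ratio is 1/√65 ≈ 0.124035.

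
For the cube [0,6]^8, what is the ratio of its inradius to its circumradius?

r_in = 6/2 (half the side); r_out = 6√8/2 (half the diagonal). Ratio = 1/√8 ≈ 0.353553.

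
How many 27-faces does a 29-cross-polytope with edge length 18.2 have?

Each 27-face is the convex hull of 28 vertices, one chosen as ±e_i from each of 28 distinct axes: 2^28·C(29,28) = 7784628224.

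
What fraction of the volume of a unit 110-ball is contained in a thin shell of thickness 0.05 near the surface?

Shell fraction = 1 - (1-0.05)^110 ≈ 0.996455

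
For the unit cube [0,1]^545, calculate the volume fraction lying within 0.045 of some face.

1 - (1 - 2·0.045)^545 = 1 - 0.91^545 ≈ 1 - 4.759e-23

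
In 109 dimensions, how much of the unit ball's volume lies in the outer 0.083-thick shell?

1 - (1-0.083)^109 ≈ 0.999921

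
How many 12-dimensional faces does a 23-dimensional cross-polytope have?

f_12(23-orthoplex) = 2^13 · (23 choose 13) = 9372188672.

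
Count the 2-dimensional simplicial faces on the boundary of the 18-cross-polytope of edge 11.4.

Number of 2-faces = 2^(2+1) · C(18,2+1) = 8 · 816 = 6528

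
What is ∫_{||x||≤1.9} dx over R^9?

The n-ball volume is π^(n/2)·r^n/Γ(n/2+1). With n=9, r=1.9: V ≈ 1064.39.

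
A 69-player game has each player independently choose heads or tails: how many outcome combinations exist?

The 69-cube has 2^69 = 590295810358705651712 vertices.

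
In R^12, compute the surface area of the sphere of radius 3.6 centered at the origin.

S_12(3.6) = 2·π^(12/2)·(3.6)^11 / Γ(12/2) ≈ 2.10899e+07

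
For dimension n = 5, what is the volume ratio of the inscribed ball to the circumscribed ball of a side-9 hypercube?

V_in / V_out = (r_in/r_out)^5 = (1/√5)^5 = 5^(-5/2) ≈ 0.0178885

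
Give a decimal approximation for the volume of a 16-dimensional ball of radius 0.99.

Volume = π^{16/2}·(0.99)^16/Γ(9) ≈ 0.200374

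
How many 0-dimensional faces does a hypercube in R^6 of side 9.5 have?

Number of 0-faces = C(6,0) · 2^(6-0) = 1 · 64 = 64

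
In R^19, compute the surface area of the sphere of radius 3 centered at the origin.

S = n·V_n(r)/r = 19·V_19(3)/3 (volume-to-surface relation), giving 4897760256·π^9/425425 ≈ 3.43181e+08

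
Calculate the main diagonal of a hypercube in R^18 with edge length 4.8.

Diagonal = √18 · 4.8 ≈ 20.3647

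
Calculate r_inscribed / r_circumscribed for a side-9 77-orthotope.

r_in = 9/2 (half the side); r_out = 9√77/2 (half the diagonal). Ratio = 1/√77 ≈ 0.113961.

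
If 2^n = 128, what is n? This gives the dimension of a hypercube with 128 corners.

The n-cube has 2^n vertices, and 128 = 2^7, so n = 7.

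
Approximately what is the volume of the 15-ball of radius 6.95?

V_15(6.95) = π^(15/2) · (6.95)^15 / Γ(15/2 + 1) ≈ 1.62631e+12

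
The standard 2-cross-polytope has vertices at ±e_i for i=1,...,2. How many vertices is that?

The vertices are ±e_1, ..., ±e_2, so there are 2·2 = 4.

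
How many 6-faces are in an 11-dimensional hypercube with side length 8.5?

An n-cube has C(n,k)·2^(n-k) k-faces. Here C(11,6)·2^5 = 462·32 = 14784.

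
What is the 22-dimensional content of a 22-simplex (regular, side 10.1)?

Volume = 10.1^22 · √(23/2^22) / 22! ≈ 0.0259321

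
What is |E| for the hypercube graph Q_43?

The 43-cube has n·2^(n-1) = 43·2^42 = 43·4398046511104 = 189115999977472 edges.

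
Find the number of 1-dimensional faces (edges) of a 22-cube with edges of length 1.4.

The 22-cube has n·2^(n-1) = 22·2^21 = 22·2097152 = 46137344 edges.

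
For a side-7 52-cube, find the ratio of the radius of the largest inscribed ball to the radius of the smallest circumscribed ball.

For an n-cube of any side s, the inradius is s/2 and the circumradius is s√n/2, so the ratio is 1/√52 ≈ 0.138675.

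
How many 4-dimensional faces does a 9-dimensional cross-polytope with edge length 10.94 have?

f_4(9-orthoplex) = 2^5 · (9 choose 5) = 4032.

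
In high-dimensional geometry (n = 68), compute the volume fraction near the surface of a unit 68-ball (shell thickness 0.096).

1 - (1-0.096)^68 ≈ 0.998954 ≈ 99.90%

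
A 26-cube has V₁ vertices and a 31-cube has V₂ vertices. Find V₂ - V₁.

V₁ = 2^26 = 67108864. V₂ = 2^31 = 2147483648. V₂ - V₁ = 2080374784.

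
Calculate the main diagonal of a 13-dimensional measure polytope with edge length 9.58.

The space diagonal of an n-cube of side s is s√n. Here 9.58·√13 ≈ 34.5412.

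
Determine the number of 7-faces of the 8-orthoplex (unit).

f_7(8-orthoplex) = 2^8 · (8 choose 8) = 256.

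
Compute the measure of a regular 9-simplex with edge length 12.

V_9 = √(10) · 12^9 / (9! · 2^(9/2)) ≈ 1987.16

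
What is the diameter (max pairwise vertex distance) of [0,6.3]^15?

The space diagonal of an n-cube of side s is s√n. Here 6.3·√15 ≈ 24.3998.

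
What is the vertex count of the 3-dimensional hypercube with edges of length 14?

Each vertex is a binary string of length 3, so there are 2^3 = 8.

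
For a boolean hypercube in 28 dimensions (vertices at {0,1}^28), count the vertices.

An n-cube has 2^n vertices; for n = 28 that is 2^28 = 268435456.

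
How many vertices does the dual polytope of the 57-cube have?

The 57-dimensional cross-polytope has 2n = 2·57 = 114 vertices.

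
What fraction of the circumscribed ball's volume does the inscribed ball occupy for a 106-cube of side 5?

Volume scales as r^n, and r_in/r_out = 1/√106, giving (1/√106)^106 ≈ 4.55816e-108.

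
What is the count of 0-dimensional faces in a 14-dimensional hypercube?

Number of 0-faces = C(14,0) · 2^(14-0) = 1 · 16384 = 16384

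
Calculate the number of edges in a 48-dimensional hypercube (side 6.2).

An n-cube has n·2^(n-1) edges. With n = 48: 48·140737488355328 = 6755399441055744.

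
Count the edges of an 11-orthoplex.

Number of 1-faces = 2^(1+1) · C(11,1+1) = 4 · 55 = 220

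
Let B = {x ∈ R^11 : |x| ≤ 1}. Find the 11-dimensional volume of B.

The n-ball volume is π^(n/2)·r^n/Γ(n/2+1). With n=11, r=1: V = 64·π^5/10395 ≈ 1.8841.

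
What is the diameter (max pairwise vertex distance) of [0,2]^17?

Diagonal = √17 · 2 ≈ 8.24621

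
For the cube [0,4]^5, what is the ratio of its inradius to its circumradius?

For an n-cube of any side s, the inradius is s/2 and the circumradius is s√n/2, so the ratio is 1/√5 ≈ 0.447214.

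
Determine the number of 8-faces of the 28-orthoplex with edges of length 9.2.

An n-cross-polytope has 2^(k+1)·C(n,k+1) k-faces. Here 2^9·C(28,9) = 512·6906900 = 3536332800.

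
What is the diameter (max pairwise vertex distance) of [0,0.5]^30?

||(0.5,0.5,...,0.5)|| = √(30)·0.5 ≈ 2.73861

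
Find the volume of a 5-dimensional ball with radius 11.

V = 1288408·π^2/15 ≈ 847738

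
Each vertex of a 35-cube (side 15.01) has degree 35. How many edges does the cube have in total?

The 35-cube has n·2^(n-1) = 35·2^34 = 35·17179869184 = 601295421440 edges.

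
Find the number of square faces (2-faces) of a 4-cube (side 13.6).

f_2(4-cube) = (4 choose 2) · 2^2 = 24.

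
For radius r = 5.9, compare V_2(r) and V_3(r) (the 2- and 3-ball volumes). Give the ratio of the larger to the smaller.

V_2(5.9) ≈ 109.359, V_3(5.9) ≈ 860.29. The 3-ball is larger by a factor of 7.867.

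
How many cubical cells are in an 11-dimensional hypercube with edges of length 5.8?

Choose 3 of 11 axes to span the face (C(11,3) = 165 ways), then fix each of the remaining 8 coordinates at one of its two extreme values (2^8 = 256 ways): 165·256 = 42240.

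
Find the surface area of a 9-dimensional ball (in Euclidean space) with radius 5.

The surface area of an n-ball is 2π^(n/2) r^(n-1) / Γ(n/2). For n=9, r=5: 2500000·π^4/21 ≈ 1.15963e+07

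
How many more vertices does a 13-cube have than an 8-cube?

The 13-cube has 2^13 = 8192 vertices. The 8-cube has 2^8 = 256 vertices. Difference: 8192 - 256 = 7936.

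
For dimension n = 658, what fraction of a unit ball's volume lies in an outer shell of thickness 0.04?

1 - (1-0.04)^658 ≈ 1 - 2.16e-12 ≈ (100 - 2.16e-10)%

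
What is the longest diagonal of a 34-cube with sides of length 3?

||(3,3,...,3)|| = √(34)·3 ≈ 17.4929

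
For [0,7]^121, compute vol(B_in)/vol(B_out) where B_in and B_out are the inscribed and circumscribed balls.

The radii are 7/2 and 7√121/2, so the volume ratio is (1/√121)^121 = 121^{-121/2} ≈ 9.80585e-127.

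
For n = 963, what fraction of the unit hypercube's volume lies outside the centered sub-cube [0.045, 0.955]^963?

The inner cube has side 1-2·0.045 = 0.91 and volume (0.91)^963 ≈ 3.605e-40, so the shell holds 1 - 3.605e-40 of the volume.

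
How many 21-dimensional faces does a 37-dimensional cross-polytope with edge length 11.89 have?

An n-cross-polytope has 2^(k+1)·C(n,k+1) k-faces. Here 2^22·C(37,22) = 4194304·9364199760 = 39276300510167040.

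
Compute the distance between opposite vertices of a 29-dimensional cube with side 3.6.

d = √(3.6² + 3.6² + ... + 3.6²) [29 terms] = √(29·3.6²) = 3.6√29 ≈ 19.3866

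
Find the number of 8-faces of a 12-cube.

Choose 8 of 12 axes to span the face (C(12,8) = 495 ways), then fix each of the remaining 4 coordinates at one of its two extreme values (2^4 = 16 ways): 495·16 = 7920.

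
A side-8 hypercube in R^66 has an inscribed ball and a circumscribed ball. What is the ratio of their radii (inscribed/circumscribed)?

Ratio = (s/2)/(s√66/2) = 66^(-1/2) ≈ 0.123091.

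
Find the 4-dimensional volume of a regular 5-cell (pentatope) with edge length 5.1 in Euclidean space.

For a regular n-simplex with edge a, V = (a^n / n!)·√((n+1)/2^n). With a=5.1, n=4: V ≈ 15.7578.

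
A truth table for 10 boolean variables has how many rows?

Each vertex is a binary string of length 10, so there are 2^10 = 1024.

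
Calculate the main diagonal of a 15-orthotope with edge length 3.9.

The space diagonal of an n-cube of side s is s√n. Here 3.9·√15 ≈ 15.1046.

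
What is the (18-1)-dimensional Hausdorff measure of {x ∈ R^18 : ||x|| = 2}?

S = n·V_n(r)/r = 18·V_18(2)/2 (volume-to-surface relation), giving 2048·π^9/315 ≈ 193806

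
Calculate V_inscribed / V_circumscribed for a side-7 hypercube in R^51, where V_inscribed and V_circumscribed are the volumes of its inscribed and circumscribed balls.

Volume scales as r^n, and r_in/r_out = 1/√51, giving (1/√51)^51 ≈ 2.86392e-44.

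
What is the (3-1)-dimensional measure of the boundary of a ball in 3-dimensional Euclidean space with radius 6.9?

The surface area of an n-ball is 2π^(n/2) r^(n-1) / Γ(n/2). For n=3, r=6.9: 4πr² = 4π·(6.9)² ≈ 598.285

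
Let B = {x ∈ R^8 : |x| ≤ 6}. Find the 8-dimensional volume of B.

The n-ball volume is π^(n/2)·r^n/Γ(n/2+1). With n=8, r=6: V = 69984·π^4 ≈ 6.81708e+06.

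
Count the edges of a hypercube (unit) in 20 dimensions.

Number of 1-faces = C(20,1)·2^(20-1) = 20·524288 = 10485760.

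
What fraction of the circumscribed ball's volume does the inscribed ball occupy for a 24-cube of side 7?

Volume scales as r^n, and r_in/r_out = 1/√24, giving (1/√24)^24 ≈ 2.7382e-17.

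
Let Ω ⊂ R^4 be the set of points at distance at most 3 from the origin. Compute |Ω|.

Volume = π^{4/2}·(3)^4/Γ(3) = 81·π^2/2 ≈ 399.719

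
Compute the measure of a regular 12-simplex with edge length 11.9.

For a regular n-simplex with edge a, V = (a^n / n!)·√((n+1)/2^n). With a=11.9, n=12: V ≈ 948.458.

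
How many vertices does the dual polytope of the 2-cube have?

Number of vertices = 2n = 4.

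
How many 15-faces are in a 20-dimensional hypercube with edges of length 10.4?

Number of 15-faces = C(20,15) · 2^(20-15) = 15504 · 32 = 496128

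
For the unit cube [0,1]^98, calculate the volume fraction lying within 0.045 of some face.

The inner cube has side 1-2·0.045 = 0.91 and volume (0.91)^98 ≈ 9.684e-05, so the shell holds 0.999903 of the volume.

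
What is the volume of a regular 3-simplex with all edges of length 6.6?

Volume = (√2/12) · 6.6³ = 33.8817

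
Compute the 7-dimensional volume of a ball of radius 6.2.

Volume = π^{7/2}·(6.2)^7/Γ(9/2) ≈ 1.66388e+06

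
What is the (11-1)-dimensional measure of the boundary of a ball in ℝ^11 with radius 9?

|∂B_11(9)| = 8264970432·π^5/35 ≈ 7.22641e+10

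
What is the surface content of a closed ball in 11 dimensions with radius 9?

S_11(9) = 2·π^(11/2)·(9)^10 / Γ(11/2) = 8264970432·π^5/35 ≈ 7.22641e+10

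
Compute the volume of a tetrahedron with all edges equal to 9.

Volume = (√2/12) · 9³ = 85.9135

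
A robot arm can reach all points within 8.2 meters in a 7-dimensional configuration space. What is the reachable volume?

V_7(8.2) = π^(7/2) · (8.2)^7 / Γ(7/2 + 1) ≈ 1.17782e+07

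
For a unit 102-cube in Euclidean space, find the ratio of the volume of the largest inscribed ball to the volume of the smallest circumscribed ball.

V_in / V_out = (r_in/r_out)^102 = (1/√102)^102 = 102^(-102/2) ≈ 3.64243e-103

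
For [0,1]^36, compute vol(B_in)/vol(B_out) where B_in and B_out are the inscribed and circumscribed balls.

V_in / V_out = (r_in/r_out)^36 = (1/√36)^36 = 36^(-36/2) ≈ 9.69516e-29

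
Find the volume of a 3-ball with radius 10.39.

The n-ball volume is π^(n/2)·r^n/Γ(n/2+1). With n=3, r=10.39: V ≈ 4698.24.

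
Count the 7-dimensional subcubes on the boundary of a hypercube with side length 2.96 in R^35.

Number of 7-faces = C(35,7) · 2^(35-7) = 6724520 · 268435456 = 1805099592581120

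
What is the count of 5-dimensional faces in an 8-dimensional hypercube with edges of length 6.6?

Number of 5-faces = C(8,5) · 2^(8-5) = 56 · 8 = 448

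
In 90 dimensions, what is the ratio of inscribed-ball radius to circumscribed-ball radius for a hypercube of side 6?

r_in / r_out = (6/2) / (6√90/2) = 1/√90 ≈ 0.105409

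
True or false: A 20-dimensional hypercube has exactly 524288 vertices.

False. The 20-cube has 2^20 = 1048576 vertices.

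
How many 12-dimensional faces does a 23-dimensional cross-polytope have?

f_12(23-orthoplex) = 2^13 · (23 choose 13) = 9372188672.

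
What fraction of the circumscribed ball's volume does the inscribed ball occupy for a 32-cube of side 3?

The radii are 3/2 and 3√32/2, so the volume ratio is (1/√32)^32 = 32^{-32/2} ≈ 8.27181e-25.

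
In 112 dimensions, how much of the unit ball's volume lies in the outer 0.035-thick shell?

Shell fraction = 1 - (1-0.035)^112 ≈ 0.981505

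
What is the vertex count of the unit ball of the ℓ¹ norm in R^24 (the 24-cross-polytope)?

An n-cross-polytope has 2n vertices; here n = 24, giving 48.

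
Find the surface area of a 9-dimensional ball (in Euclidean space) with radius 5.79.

The surface area of an n-ball is 2π^(n/2) r^(n-1) / Γ(n/2). For n=9, r=5.79: 3.74963e+07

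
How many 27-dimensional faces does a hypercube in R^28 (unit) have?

Choose 27 of 28 axes to span the face (C(28,27) = 28 ways), then fix each of the remaining 1 coordinate at one of its two extreme values (2^1 = 2 ways): 28·2 = 56.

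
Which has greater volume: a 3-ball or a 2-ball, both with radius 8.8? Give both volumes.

V_3(8.8) ≈ 2854.54. V_2(8.8) ≈ 243.285. The 3-ball is larger.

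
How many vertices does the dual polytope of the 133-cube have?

Number of vertices = 2n = 266.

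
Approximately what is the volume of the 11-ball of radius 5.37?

Volume = π^{11/2}·(5.37)^11/Γ(13/2) ≈ 2.01754e+08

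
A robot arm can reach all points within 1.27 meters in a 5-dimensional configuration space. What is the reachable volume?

The n-ball volume is π^(n/2)·r^n/Γ(n/2+1). With n=5, r=1.27: V ≈ 17.3907.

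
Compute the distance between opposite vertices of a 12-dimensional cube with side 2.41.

Diagonal = √12 · 2.41 ≈ 8.34848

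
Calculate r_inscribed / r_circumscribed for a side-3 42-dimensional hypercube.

Ratio = (s/2)/(s√42/2) = 42^(-1/2) ≈ 0.154303.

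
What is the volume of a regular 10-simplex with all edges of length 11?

V = (11^10 / 10!) · √((10+1) / 2^10) ≈ 740.816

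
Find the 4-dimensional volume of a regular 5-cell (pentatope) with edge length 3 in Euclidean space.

V_4 = √(5) · 3^4 / (4! · 2^(4/2)) ≈ 1.88668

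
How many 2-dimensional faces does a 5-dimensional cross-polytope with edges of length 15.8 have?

Number of 2-faces = 2^(2+1) · C(5,2+1) = 8 · 10 = 80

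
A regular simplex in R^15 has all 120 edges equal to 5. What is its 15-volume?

For a regular n-simplex with edge a, V = (a^n / n!)·√((n+1)/2^n). With a=5, n=15: V ≈ 0.000515686.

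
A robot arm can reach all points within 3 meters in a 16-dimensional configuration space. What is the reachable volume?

The n-ball volume is π^(n/2)·r^n/Γ(n/2+1). With n=16, r=3: V = 4782969·π^8/4480 ≈ 1.01302e+07.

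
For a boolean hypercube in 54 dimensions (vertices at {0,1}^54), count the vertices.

Each vertex is a binary string of length 54, so there are 2^54 = 18014398509481984.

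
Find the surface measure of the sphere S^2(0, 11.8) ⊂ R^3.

The surface area of an n-ball is 2π^(n/2) r^(n-1) / Γ(n/2). For n=3, r=11.8: 4πr² = 4π·(11.8)² ≈ 1749.74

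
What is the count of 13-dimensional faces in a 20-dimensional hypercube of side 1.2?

f_13(20-cube) = (20 choose 13) · 2^7 = 9922560.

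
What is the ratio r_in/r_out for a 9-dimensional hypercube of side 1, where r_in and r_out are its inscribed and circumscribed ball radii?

r_in = 1/2 (half the side); r_out = 1√9/2 (half the diagonal). Ratio = 1/√9 ≈ 0.333333.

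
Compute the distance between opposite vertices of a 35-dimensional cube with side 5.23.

The space diagonal of an n-cube of side s is s√n. Here 5.23·√35 ≈ 30.9411.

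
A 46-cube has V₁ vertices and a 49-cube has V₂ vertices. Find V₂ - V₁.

V₁ = 2^46 = 70368744177664. V₂ = 2^49 = 562949953421312. V₂ - V₁ = 492581209243648.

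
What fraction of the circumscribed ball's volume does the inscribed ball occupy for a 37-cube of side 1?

Volume scales as r^n, and r_in/r_out = 1/√37, giving (1/√37)^37 ≈ 9.73348e-30.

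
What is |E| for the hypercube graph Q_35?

Each of the 2^35 = 34359738368 vertices has degree 35; total edges = 35·2^35/2 = 601295421440.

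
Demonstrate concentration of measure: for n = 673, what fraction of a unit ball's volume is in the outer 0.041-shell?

1 - (1-0.041)^673 ≈ 1 - 5.807e-13 ≈ (100 - 5.81e-11)%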